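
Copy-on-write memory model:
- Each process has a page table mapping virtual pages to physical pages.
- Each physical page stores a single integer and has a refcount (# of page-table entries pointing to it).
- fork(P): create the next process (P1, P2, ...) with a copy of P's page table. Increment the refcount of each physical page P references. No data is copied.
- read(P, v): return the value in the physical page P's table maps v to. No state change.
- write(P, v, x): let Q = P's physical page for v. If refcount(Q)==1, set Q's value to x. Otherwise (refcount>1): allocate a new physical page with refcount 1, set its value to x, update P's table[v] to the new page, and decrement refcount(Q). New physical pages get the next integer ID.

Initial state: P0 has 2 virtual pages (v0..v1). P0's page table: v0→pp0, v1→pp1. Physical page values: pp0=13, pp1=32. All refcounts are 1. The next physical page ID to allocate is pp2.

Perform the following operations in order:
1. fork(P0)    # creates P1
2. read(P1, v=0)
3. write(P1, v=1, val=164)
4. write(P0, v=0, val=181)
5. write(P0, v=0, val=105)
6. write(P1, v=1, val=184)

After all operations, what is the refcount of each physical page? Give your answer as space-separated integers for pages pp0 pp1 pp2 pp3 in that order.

Op 1: fork(P0) -> P1. 2 ppages; refcounts: pp0:2 pp1:2
Op 2: read(P1, v0) -> 13. No state change.
Op 3: write(P1, v1, 164). refcount(pp1)=2>1 -> COPY to pp2. 3 ppages; refcounts: pp0:2 pp1:1 pp2:1
Op 4: write(P0, v0, 181). refcount(pp0)=2>1 -> COPY to pp3. 4 ppages; refcounts: pp0:1 pp1:1 pp2:1 pp3:1
Op 5: write(P0, v0, 105). refcount(pp3)=1 -> write in place. 4 ppages; refcounts: pp0:1 pp1:1 pp2:1 pp3:1
Op 6: write(P1, v1, 184). refcount(pp2)=1 -> write in place. 4 ppages; refcounts: pp0:1 pp1:1 pp2:1 pp3:1

Answer: 1 1 1 1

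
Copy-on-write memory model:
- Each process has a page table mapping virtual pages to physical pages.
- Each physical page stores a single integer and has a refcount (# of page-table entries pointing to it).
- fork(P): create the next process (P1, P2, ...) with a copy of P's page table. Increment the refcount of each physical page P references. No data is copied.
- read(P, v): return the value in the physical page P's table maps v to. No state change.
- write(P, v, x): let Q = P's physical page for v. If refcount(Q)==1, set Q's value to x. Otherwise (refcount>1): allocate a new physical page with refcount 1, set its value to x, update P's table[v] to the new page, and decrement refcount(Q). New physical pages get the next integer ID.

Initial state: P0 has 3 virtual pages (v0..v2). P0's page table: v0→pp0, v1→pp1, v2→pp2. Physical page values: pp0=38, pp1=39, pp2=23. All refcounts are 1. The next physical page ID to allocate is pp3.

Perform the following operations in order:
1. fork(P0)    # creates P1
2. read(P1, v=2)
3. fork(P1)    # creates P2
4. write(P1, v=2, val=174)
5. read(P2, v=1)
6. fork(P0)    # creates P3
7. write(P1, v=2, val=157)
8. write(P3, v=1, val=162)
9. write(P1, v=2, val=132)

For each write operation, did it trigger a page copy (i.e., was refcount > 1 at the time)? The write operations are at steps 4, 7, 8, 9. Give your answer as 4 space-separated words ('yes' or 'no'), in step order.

Op 1: fork(P0) -> P1. 3 ppages; refcounts: pp0:2 pp1:2 pp2:2
Op 2: read(P1, v2) -> 23. No state change.
Op 3: fork(P1) -> P2. 3 ppages; refcounts: pp0:3 pp1:3 pp2:3
Op 4: write(P1, v2, 174). refcount(pp2)=3>1 -> COPY to pp3. 4 ppages; refcounts: pp0:3 pp1:3 pp2:2 pp3:1
Op 5: read(P2, v1) -> 39. No state change.
Op 6: fork(P0) -> P3. 4 ppages; refcounts: pp0:4 pp1:4 pp2:3 pp3:1
Op 7: write(P1, v2, 157). refcount(pp3)=1 -> write in place. 4 ppages; refcounts: pp0:4 pp1:4 pp2:3 pp3:1
Op 8: write(P3, v1, 162). refcount(pp1)=4>1 -> COPY to pp4. 5 ppages; refcounts: pp0:4 pp1:3 pp2:3 pp3:1 pp4:1
Op 9: write(P1, v2, 132). refcount(pp3)=1 -> write in place. 5 ppages; refcounts: pp0:4 pp1:3 pp2:3 pp3:1 pp4:1

yes no yes no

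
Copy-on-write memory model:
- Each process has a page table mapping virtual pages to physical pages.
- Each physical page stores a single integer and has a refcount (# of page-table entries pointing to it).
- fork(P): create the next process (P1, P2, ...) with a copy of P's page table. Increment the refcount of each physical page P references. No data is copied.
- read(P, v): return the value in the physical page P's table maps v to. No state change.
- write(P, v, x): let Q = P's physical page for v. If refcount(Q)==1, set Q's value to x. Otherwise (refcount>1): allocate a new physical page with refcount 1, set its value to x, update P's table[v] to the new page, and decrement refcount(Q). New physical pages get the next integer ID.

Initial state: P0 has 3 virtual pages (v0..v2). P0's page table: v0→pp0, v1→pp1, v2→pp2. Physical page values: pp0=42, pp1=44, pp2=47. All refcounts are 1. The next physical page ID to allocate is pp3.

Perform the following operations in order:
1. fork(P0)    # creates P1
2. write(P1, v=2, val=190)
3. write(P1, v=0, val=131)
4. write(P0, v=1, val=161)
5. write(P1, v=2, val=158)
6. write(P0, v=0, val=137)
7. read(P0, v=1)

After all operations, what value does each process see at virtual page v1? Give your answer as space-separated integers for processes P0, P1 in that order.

Op 1: fork(P0) -> P1. 3 ppages; refcounts: pp0:2 pp1:2 pp2:2
Op 2: write(P1, v2, 190). refcount(pp2)=2>1 -> COPY to pp3. 4 ppages; refcounts: pp0:2 pp1:2 pp2:1 pp3:1
Op 3: write(P1, v0, 131). refcount(pp0)=2>1 -> COPY to pp4. 5 ppages; refcounts: pp0:1 pp1:2 pp2:1 pp3:1 pp4:1
Op 4: write(P0, v1, 161). refcount(pp1)=2>1 -> COPY to pp5. 6 ppages; refcounts: pp0:1 pp1:1 pp2:1 pp3:1 pp4:1 pp5:1
Op 5: write(P1, v2, 158). refcount(pp3)=1 -> write in place. 6 ppages; refcounts: pp0:1 pp1:1 pp2:1 pp3:1 pp4:1 pp5:1
Op 6: write(P0, v0, 137). refcount(pp0)=1 -> write in place. 6 ppages; refcounts: pp0:1 pp1:1 pp2:1 pp3:1 pp4:1 pp5:1
Op 7: read(P0, v1) -> 161. No state change.
P0: v1 -> pp5 = 161
P1: v1 -> pp1 = 44

Answer: 161 44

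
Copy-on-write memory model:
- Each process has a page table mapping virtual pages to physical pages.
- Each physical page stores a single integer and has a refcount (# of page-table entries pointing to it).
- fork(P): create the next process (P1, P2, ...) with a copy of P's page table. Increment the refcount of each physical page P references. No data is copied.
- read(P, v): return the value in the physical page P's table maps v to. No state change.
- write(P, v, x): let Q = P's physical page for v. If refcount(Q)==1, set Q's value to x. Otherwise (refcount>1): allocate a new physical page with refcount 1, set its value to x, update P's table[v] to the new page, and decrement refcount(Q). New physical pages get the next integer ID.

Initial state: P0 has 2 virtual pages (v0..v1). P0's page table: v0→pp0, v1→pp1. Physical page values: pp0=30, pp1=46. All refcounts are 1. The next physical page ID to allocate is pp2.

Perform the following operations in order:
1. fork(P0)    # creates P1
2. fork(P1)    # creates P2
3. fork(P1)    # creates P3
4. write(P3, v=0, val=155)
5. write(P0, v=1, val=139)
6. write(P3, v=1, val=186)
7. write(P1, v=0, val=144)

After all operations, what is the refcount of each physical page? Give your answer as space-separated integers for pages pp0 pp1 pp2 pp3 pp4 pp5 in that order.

Op 1: fork(P0) -> P1. 2 ppages; refcounts: pp0:2 pp1:2
Op 2: fork(P1) -> P2. 2 ppages; refcounts: pp0:3 pp1:3
Op 3: fork(P1) -> P3. 2 ppages; refcounts: pp0:4 pp1:4
Op 4: write(P3, v0, 155). refcount(pp0)=4>1 -> COPY to pp2. 3 ppages; refcounts: pp0:3 pp1:4 pp2:1
Op 5: write(P0, v1, 139). refcount(pp1)=4>1 -> COPY to pp3. 4 ppages; refcounts: pp0:3 pp1:3 pp2:1 pp3:1
Op 6: write(P3, v1, 186). refcount(pp1)=3>1 -> COPY to pp4. 5 ppages; refcounts: pp0:3 pp1:2 pp2:1 pp3:1 pp4:1
Op 7: write(P1, v0, 144). refcount(pp0)=3>1 -> COPY to pp5. 6 ppages; refcounts: pp0:2 pp1:2 pp2:1 pp3:1 pp4:1 pp5:1

Answer: 2 2 1 1 1 1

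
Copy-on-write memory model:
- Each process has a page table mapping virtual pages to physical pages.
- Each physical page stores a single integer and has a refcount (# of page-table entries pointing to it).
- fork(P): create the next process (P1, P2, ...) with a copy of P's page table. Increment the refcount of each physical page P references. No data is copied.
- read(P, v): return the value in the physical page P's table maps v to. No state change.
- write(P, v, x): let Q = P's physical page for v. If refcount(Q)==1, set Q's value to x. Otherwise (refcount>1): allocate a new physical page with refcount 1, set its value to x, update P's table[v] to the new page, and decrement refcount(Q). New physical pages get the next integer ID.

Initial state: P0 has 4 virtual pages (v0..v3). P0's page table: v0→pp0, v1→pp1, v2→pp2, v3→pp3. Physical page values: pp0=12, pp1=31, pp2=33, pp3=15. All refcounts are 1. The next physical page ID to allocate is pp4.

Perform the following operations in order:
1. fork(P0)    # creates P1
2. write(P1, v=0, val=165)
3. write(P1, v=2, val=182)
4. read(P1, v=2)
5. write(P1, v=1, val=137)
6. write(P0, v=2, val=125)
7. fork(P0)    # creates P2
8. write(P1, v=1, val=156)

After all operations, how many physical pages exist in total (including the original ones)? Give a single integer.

Op 1: fork(P0) -> P1. 4 ppages; refcounts: pp0:2 pp1:2 pp2:2 pp3:2
Op 2: write(P1, v0, 165). refcount(pp0)=2>1 -> COPY to pp4. 5 ppages; refcounts: pp0:1 pp1:2 pp2:2 pp3:2 pp4:1
Op 3: write(P1, v2, 182). refcount(pp2)=2>1 -> COPY to pp5. 6 ppages; refcounts: pp0:1 pp1:2 pp2:1 pp3:2 pp4:1 pp5:1
Op 4: read(P1, v2) -> 182. No state change.
Op 5: write(P1, v1, 137). refcount(pp1)=2>1 -> COPY to pp6. 7 ppages; refcounts: pp0:1 pp1:1 pp2:1 pp3:2 pp4:1 pp5:1 pp6:1
Op 6: write(P0, v2, 125). refcount(pp2)=1 -> write in place. 7 ppages; refcounts: pp0:1 pp1:1 pp2:1 pp3:2 pp4:1 pp5:1 pp6:1
Op 7: fork(P0) -> P2. 7 ppages; refcounts: pp0:2 pp1:2 pp2:2 pp3:3 pp4:1 pp5:1 pp6:1
Op 8: write(P1, v1, 156). refcount(pp6)=1 -> write in place. 7 ppages; refcounts: pp0:2 pp1:2 pp2:2 pp3:3 pp4:1 pp5:1 pp6:1

Answer: 7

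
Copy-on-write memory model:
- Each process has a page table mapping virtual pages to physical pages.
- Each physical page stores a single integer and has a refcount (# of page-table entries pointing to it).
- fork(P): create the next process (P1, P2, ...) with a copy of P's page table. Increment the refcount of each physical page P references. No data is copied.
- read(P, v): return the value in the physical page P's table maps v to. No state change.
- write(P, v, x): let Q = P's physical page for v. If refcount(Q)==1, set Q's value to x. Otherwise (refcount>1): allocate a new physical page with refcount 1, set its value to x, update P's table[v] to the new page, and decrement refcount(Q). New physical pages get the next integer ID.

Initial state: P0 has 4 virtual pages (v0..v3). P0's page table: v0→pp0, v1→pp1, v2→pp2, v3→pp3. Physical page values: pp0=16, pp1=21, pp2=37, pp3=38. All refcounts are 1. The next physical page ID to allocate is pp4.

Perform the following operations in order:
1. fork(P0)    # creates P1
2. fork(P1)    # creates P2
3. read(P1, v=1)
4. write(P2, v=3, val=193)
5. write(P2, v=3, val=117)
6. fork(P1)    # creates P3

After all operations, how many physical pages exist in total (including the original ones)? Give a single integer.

Answer: 5

Derivation:
Op 1: fork(P0) -> P1. 4 ppages; refcounts: pp0:2 pp1:2 pp2:2 pp3:2
Op 2: fork(P1) -> P2. 4 ppages; refcounts: pp0:3 pp1:3 pp2:3 pp3:3
Op 3: read(P1, v1) -> 21. No state change.
Op 4: write(P2, v3, 193). refcount(pp3)=3>1 -> COPY to pp4. 5 ppages; refcounts: pp0:3 pp1:3 pp2:3 pp3:2 pp4:1
Op 5: write(P2, v3, 117). refcount(pp4)=1 -> write in place. 5 ppages; refcounts: pp0:3 pp1:3 pp2:3 pp3:2 pp4:1
Op 6: fork(P1) -> P3. 5 ppages; refcounts: pp0:4 pp1:4 pp2:4 pp3:3 pp4:1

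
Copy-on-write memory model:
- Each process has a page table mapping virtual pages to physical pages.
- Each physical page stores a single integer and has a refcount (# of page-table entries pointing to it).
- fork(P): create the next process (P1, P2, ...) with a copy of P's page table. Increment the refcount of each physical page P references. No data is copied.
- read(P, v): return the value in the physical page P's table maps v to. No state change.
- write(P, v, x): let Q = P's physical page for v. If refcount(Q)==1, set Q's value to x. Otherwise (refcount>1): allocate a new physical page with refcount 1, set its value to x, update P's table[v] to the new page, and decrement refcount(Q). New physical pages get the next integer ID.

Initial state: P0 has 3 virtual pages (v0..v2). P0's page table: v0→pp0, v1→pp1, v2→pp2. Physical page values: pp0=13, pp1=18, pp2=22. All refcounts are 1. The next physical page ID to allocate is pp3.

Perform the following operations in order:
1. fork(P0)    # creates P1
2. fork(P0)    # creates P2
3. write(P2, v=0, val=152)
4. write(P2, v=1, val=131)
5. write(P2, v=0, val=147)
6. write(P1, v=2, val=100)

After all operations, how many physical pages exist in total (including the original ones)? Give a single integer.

Op 1: fork(P0) -> P1. 3 ppages; refcounts: pp0:2 pp1:2 pp2:2
Op 2: fork(P0) -> P2. 3 ppages; refcounts: pp0:3 pp1:3 pp2:3
Op 3: write(P2, v0, 152). refcount(pp0)=3>1 -> COPY to pp3. 4 ppages; refcounts: pp0:2 pp1:3 pp2:3 pp3:1
Op 4: write(P2, v1, 131). refcount(pp1)=3>1 -> COPY to pp4. 5 ppages; refcounts: pp0:2 pp1:2 pp2:3 pp3:1 pp4:1
Op 5: write(P2, v0, 147). refcount(pp3)=1 -> write in place. 5 ppages; refcounts: pp0:2 pp1:2 pp2:3 pp3:1 pp4:1
Op 6: write(P1, v2, 100). refcount(pp2)=3>1 -> COPY to pp5. 6 ppages; refcounts: pp0:2 pp1:2 pp2:2 pp3:1 pp4:1 pp5:1

Answer: 6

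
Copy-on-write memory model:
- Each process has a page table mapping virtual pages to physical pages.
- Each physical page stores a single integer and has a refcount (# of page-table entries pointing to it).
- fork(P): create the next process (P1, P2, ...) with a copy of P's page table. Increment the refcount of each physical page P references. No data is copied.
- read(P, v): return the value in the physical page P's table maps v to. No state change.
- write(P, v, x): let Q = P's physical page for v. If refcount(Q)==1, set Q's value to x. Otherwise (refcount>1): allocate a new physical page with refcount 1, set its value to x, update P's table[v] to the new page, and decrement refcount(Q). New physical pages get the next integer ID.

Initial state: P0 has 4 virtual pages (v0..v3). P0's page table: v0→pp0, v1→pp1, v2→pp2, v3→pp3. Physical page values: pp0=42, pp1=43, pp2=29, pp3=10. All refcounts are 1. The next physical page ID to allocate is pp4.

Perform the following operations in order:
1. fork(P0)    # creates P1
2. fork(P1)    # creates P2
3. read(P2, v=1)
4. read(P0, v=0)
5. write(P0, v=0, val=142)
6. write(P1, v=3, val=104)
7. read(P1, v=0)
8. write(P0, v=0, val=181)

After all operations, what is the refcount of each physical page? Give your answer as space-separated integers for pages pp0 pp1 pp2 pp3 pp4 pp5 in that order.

Op 1: fork(P0) -> P1. 4 ppages; refcounts: pp0:2 pp1:2 pp2:2 pp3:2
Op 2: fork(P1) -> P2. 4 ppages; refcounts: pp0:3 pp1:3 pp2:3 pp3:3
Op 3: read(P2, v1) -> 43. No state change.
Op 4: read(P0, v0) -> 42. No state change.
Op 5: write(P0, v0, 142). refcount(pp0)=3>1 -> COPY to pp4. 5 ppages; refcounts: pp0:2 pp1:3 pp2:3 pp3:3 pp4:1
Op 6: write(P1, v3, 104). refcount(pp3)=3>1 -> COPY to pp5. 6 ppages; refcounts: pp0:2 pp1:3 pp2:3 pp3:2 pp4:1 pp5:1
Op 7: read(P1, v0) -> 42. No state change.
Op 8: write(P0, v0, 181). refcount(pp4)=1 -> write in place. 6 ppages; refcounts: pp0:2 pp1:3 pp2:3 pp3:2 pp4:1 pp5:1

Answer: 2 3 3 2 1 1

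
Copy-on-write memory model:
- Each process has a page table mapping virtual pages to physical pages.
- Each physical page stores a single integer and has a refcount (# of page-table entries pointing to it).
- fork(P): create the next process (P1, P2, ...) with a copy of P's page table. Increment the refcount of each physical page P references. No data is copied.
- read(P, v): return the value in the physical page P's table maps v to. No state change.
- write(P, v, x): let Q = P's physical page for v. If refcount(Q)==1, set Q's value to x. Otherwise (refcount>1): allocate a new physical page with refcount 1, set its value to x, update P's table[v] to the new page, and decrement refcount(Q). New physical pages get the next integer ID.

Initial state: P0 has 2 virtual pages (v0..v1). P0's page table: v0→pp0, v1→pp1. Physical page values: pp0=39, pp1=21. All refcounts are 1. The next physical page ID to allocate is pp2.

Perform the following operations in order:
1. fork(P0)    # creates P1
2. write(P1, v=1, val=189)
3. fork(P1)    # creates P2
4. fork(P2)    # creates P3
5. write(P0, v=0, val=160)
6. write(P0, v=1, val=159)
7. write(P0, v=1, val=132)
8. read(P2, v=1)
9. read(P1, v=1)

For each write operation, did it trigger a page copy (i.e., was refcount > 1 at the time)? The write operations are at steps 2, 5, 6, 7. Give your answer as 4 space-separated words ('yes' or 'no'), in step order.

Op 1: fork(P0) -> P1. 2 ppages; refcounts: pp0:2 pp1:2
Op 2: write(P1, v1, 189). refcount(pp1)=2>1 -> COPY to pp2. 3 ppages; refcounts: pp0:2 pp1:1 pp2:1
Op 3: fork(P1) -> P2. 3 ppages; refcounts: pp0:3 pp1:1 pp2:2
Op 4: fork(P2) -> P3. 3 ppages; refcounts: pp0:4 pp1:1 pp2:3
Op 5: write(P0, v0, 160). refcount(pp0)=4>1 -> COPY to pp3. 4 ppages; refcounts: pp0:3 pp1:1 pp2:3 pp3:1
Op 6: write(P0, v1, 159). refcount(pp1)=1 -> write in place. 4 ppages; refcounts: pp0:3 pp1:1 pp2:3 pp3:1
Op 7: write(P0, v1, 132). refcount(pp1)=1 -> write in place. 4 ppages; refcounts: pp0:3 pp1:1 pp2:3 pp3:1
Op 8: read(P2, v1) -> 189. No state change.
Op 9: read(P1, v1) -> 189. No state change.

yes yes no no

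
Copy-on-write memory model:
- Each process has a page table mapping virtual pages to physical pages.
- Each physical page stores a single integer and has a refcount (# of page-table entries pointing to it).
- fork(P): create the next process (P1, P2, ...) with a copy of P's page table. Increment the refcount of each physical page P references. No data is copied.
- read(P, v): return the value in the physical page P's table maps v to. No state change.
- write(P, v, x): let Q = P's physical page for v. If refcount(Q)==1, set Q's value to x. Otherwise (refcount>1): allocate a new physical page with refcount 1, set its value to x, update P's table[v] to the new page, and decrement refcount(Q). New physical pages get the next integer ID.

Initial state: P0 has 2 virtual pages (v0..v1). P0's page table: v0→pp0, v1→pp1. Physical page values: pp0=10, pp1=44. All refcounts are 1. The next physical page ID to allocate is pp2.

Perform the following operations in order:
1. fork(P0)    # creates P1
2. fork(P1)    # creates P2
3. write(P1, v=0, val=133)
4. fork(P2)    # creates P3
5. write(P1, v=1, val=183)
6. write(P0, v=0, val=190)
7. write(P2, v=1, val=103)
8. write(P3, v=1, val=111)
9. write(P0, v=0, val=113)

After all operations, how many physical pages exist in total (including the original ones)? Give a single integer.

Op 1: fork(P0) -> P1. 2 ppages; refcounts: pp0:2 pp1:2
Op 2: fork(P1) -> P2. 2 ppages; refcounts: pp0:3 pp1:3
Op 3: write(P1, v0, 133). refcount(pp0)=3>1 -> COPY to pp2. 3 ppages; refcounts: pp0:2 pp1:3 pp2:1
Op 4: fork(P2) -> P3. 3 ppages; refcounts: pp0:3 pp1:4 pp2:1
Op 5: write(P1, v1, 183). refcount(pp1)=4>1 -> COPY to pp3. 4 ppages; refcounts: pp0:3 pp1:3 pp2:1 pp3:1
Op 6: write(P0, v0, 190). refcount(pp0)=3>1 -> COPY to pp4. 5 ppages; refcounts: pp0:2 pp1:3 pp2:1 pp3:1 pp4:1
Op 7: write(P2, v1, 103). refcount(pp1)=3>1 -> COPY to pp5. 6 ppages; refcounts: pp0:2 pp1:2 pp2:1 pp3:1 pp4:1 pp5:1
Op 8: write(P3, v1, 111). refcount(pp1)=2>1 -> COPY to pp6. 7 ppages; refcounts: pp0:2 pp1:1 pp2:1 pp3:1 pp4:1 pp5:1 pp6:1
Op 9: write(P0, v0, 113). refcount(pp4)=1 -> write in place. 7 ppages; refcounts: pp0:2 pp1:1 pp2:1 pp3:1 pp4:1 pp5:1 pp6:1

Answer: 7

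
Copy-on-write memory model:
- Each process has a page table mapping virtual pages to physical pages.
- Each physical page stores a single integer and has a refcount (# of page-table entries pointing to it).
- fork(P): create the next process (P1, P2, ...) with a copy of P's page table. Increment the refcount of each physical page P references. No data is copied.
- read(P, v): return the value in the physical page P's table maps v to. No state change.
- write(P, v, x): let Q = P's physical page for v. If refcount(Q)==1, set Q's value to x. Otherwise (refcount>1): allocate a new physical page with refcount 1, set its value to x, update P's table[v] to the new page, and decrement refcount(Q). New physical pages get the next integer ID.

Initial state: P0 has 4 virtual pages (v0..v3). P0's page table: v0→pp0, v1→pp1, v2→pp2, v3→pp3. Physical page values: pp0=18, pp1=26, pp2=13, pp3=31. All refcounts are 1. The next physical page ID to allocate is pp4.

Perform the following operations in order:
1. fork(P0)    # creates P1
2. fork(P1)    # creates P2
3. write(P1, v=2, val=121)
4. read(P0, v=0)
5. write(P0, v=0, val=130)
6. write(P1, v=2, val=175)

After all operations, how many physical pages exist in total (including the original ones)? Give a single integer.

Answer: 6

Derivation:
Op 1: fork(P0) -> P1. 4 ppages; refcounts: pp0:2 pp1:2 pp2:2 pp3:2
Op 2: fork(P1) -> P2. 4 ppages; refcounts: pp0:3 pp1:3 pp2:3 pp3:3
Op 3: write(P1, v2, 121). refcount(pp2)=3>1 -> COPY to pp4. 5 ppages; refcounts: pp0:3 pp1:3 pp2:2 pp3:3 pp4:1
Op 4: read(P0, v0) -> 18. No state change.
Op 5: write(P0, v0, 130). refcount(pp0)=3>1 -> COPY to pp5. 6 ppages; refcounts: pp0:2 pp1:3 pp2:2 pp3:3 pp4:1 pp5:1
Op 6: write(P1, v2, 175). refcount(pp4)=1 -> write in place. 6 ppages; refcounts: pp0:2 pp1:3 pp2:2 pp3:3 pp4:1 pp5:1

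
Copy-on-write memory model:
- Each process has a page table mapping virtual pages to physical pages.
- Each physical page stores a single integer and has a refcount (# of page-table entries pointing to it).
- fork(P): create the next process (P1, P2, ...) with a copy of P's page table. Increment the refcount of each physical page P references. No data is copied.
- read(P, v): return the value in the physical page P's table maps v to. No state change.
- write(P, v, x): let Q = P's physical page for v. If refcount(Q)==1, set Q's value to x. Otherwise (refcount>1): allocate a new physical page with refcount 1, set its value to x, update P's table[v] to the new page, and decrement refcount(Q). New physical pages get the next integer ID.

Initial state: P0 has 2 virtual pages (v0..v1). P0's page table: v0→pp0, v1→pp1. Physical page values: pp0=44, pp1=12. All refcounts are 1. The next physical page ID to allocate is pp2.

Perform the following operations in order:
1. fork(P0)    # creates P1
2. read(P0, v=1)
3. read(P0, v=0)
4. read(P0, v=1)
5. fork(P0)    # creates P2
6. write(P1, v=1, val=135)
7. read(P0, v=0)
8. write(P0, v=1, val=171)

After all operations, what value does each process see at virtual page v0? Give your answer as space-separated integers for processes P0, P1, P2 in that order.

Answer: 44 44 44

Derivation:
Op 1: fork(P0) -> P1. 2 ppages; refcounts: pp0:2 pp1:2
Op 2: read(P0, v1) -> 12. No state change.
Op 3: read(P0, v0) -> 44. No state change.
Op 4: read(P0, v1) -> 12. No state change.
Op 5: fork(P0) -> P2. 2 ppages; refcounts: pp0:3 pp1:3
Op 6: write(P1, v1, 135). refcount(pp1)=3>1 -> COPY to pp2. 3 ppages; refcounts: pp0:3 pp1:2 pp2:1
Op 7: read(P0, v0) -> 44. No state change.
Op 8: write(P0, v1, 171). refcount(pp1)=2>1 -> COPY to pp3. 4 ppages; refcounts: pp0:3 pp1:1 pp2:1 pp3:1
P0: v0 -> pp0 = 44
P1: v0 -> pp0 = 44
P2: v0 -> pp0 = 44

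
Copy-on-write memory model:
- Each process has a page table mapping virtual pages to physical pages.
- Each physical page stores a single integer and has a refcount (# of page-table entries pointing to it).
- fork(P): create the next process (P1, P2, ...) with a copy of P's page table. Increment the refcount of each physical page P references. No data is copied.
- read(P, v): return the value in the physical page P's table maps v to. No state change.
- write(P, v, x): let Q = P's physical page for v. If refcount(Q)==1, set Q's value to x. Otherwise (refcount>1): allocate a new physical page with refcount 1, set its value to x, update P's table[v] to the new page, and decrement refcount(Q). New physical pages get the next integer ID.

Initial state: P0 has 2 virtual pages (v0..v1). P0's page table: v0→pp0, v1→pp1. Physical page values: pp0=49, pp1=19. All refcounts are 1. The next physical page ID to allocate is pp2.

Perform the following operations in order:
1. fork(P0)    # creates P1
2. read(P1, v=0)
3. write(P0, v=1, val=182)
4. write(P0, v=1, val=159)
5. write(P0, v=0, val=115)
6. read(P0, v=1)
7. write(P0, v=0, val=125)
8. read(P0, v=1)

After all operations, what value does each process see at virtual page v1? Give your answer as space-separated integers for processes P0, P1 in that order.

Op 1: fork(P0) -> P1. 2 ppages; refcounts: pp0:2 pp1:2
Op 2: read(P1, v0) -> 49. No state change.
Op 3: write(P0, v1, 182). refcount(pp1)=2>1 -> COPY to pp2. 3 ppages; refcounts: pp0:2 pp1:1 pp2:1
Op 4: write(P0, v1, 159). refcount(pp2)=1 -> write in place. 3 ppages; refcounts: pp0:2 pp1:1 pp2:1
Op 5: write(P0, v0, 115). refcount(pp0)=2>1 -> COPY to pp3. 4 ppages; refcounts: pp0:1 pp1:1 pp2:1 pp3:1
Op 6: read(P0, v1) -> 159. No state change.
Op 7: write(P0, v0, 125). refcount(pp3)=1 -> write in place. 4 ppages; refcounts: pp0:1 pp1:1 pp2:1 pp3:1
Op 8: read(P0, v1) -> 159. No state change.
P0: v1 -> pp2 = 159
P1: v1 -> pp1 = 19

Answer: 159 19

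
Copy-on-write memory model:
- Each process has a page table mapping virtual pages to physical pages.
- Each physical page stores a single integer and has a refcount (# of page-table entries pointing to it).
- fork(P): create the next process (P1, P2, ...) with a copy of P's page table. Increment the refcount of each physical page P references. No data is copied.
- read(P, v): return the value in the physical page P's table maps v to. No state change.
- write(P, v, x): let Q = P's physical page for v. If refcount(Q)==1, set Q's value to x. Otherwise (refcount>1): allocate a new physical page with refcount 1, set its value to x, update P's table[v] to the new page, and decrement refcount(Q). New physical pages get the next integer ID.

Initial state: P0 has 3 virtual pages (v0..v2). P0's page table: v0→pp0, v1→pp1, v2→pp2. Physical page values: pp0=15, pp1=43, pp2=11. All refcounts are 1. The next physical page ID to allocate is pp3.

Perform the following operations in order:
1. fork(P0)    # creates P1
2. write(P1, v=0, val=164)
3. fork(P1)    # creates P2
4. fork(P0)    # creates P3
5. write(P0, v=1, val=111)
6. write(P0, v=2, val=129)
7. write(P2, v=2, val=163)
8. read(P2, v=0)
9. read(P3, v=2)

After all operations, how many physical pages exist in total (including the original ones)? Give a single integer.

Op 1: fork(P0) -> P1. 3 ppages; refcounts: pp0:2 pp1:2 pp2:2
Op 2: write(P1, v0, 164). refcount(pp0)=2>1 -> COPY to pp3. 4 ppages; refcounts: pp0:1 pp1:2 pp2:2 pp3:1
Op 3: fork(P1) -> P2. 4 ppages; refcounts: pp0:1 pp1:3 pp2:3 pp3:2
Op 4: fork(P0) -> P3. 4 ppages; refcounts: pp0:2 pp1:4 pp2:4 pp3:2
Op 5: write(P0, v1, 111). refcount(pp1)=4>1 -> COPY to pp4. 5 ppages; refcounts: pp0:2 pp1:3 pp2:4 pp3:2 pp4:1
Op 6: write(P0, v2, 129). refcount(pp2)=4>1 -> COPY to pp5. 6 ppages; refcounts: pp0:2 pp1:3 pp2:3 pp3:2 pp4:1 pp5:1
Op 7: write(P2, v2, 163). refcount(pp2)=3>1 -> COPY to pp6. 7 ppages; refcounts: pp0:2 pp1:3 pp2:2 pp3:2 pp4:1 pp5:1 pp6:1
Op 8: read(P2, v0) -> 164. No state change.
Op 9: read(P3, v2) -> 11. No state change.

Answer: 7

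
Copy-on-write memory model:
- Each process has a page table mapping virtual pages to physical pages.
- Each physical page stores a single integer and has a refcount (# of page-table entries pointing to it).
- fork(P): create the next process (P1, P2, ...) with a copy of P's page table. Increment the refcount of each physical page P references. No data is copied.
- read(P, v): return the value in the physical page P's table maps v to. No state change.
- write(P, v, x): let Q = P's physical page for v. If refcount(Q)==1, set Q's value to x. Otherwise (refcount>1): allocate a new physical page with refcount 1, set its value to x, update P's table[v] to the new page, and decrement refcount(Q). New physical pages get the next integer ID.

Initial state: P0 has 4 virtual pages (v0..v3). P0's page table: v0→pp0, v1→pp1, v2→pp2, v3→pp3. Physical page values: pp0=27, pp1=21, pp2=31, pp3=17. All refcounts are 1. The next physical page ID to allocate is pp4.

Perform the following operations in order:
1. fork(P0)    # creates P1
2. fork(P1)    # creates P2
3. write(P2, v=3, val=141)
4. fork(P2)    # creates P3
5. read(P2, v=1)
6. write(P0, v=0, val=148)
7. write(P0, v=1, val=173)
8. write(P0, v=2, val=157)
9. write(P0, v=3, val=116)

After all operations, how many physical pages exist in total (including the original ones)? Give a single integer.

Op 1: fork(P0) -> P1. 4 ppages; refcounts: pp0:2 pp1:2 pp2:2 pp3:2
Op 2: fork(P1) -> P2. 4 ppages; refcounts: pp0:3 pp1:3 pp2:3 pp3:3
Op 3: write(P2, v3, 141). refcount(pp3)=3>1 -> COPY to pp4. 5 ppages; refcounts: pp0:3 pp1:3 pp2:3 pp3:2 pp4:1
Op 4: fork(P2) -> P3. 5 ppages; refcounts: pp0:4 pp1:4 pp2:4 pp3:2 pp4:2
Op 5: read(P2, v1) -> 21. No state change.
Op 6: write(P0, v0, 148). refcount(pp0)=4>1 -> COPY to pp5. 6 ppages; refcounts: pp0:3 pp1:4 pp2:4 pp3:2 pp4:2 pp5:1
Op 7: write(P0, v1, 173). refcount(pp1)=4>1 -> COPY to pp6. 7 ppages; refcounts: pp0:3 pp1:3 pp2:4 pp3:2 pp4:2 pp5:1 pp6:1
Op 8: write(P0, v2, 157). refcount(pp2)=4>1 -> COPY to pp7. 8 ppages; refcounts: pp0:3 pp1:3 pp2:3 pp3:2 pp4:2 pp5:1 pp6:1 pp7:1
Op 9: write(P0, v3, 116). refcount(pp3)=2>1 -> COPY to pp8. 9 ppages; refcounts: pp0:3 pp1:3 pp2:3 pp3:1 pp4:2 pp5:1 pp6:1 pp7:1 pp8:1

Answer: 9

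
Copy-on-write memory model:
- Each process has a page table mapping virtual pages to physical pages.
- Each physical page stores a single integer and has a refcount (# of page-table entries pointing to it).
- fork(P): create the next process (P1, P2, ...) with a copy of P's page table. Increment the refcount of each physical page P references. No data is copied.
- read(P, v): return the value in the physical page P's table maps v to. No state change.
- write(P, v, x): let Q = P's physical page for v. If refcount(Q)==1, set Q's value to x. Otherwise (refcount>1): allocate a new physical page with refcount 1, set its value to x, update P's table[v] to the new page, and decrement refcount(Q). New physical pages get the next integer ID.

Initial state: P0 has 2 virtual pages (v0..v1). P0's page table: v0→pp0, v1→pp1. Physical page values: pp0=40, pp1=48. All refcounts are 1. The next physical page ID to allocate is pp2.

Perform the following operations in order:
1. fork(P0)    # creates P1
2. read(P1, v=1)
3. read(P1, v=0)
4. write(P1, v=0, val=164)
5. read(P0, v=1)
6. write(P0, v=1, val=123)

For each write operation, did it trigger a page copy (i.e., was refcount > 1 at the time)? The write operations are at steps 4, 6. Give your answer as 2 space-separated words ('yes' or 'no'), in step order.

Op 1: fork(P0) -> P1. 2 ppages; refcounts: pp0:2 pp1:2
Op 2: read(P1, v1) -> 48. No state change.
Op 3: read(P1, v0) -> 40. No state change.
Op 4: write(P1, v0, 164). refcount(pp0)=2>1 -> COPY to pp2. 3 ppages; refcounts: pp0:1 pp1:2 pp2:1
Op 5: read(P0, v1) -> 48. No state change.
Op 6: write(P0, v1, 123). refcount(pp1)=2>1 -> COPY to pp3. 4 ppages; refcounts: pp0:1 pp1:1 pp2:1 pp3:1

yes yes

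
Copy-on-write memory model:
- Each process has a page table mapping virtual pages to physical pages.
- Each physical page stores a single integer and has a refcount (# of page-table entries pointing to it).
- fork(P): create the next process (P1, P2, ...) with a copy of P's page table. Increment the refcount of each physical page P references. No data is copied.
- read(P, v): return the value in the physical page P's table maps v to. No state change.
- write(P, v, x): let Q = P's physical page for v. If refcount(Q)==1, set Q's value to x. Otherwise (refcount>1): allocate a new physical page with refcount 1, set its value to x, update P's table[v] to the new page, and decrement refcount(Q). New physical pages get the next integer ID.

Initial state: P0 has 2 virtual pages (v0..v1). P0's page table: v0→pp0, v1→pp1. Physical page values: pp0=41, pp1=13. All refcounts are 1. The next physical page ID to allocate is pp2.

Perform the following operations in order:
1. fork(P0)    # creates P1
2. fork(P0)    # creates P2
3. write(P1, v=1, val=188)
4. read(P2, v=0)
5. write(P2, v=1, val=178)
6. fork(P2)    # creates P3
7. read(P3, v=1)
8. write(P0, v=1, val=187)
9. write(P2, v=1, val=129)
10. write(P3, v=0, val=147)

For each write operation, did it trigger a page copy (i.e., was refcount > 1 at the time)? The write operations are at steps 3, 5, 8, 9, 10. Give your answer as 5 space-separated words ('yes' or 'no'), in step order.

Op 1: fork(P0) -> P1. 2 ppages; refcounts: pp0:2 pp1:2
Op 2: fork(P0) -> P2. 2 ppages; refcounts: pp0:3 pp1:3
Op 3: write(P1, v1, 188). refcount(pp1)=3>1 -> COPY to pp2. 3 ppages; refcounts: pp0:3 pp1:2 pp2:1
Op 4: read(P2, v0) -> 41. No state change.
Op 5: write(P2, v1, 178). refcount(pp1)=2>1 -> COPY to pp3. 4 ppages; refcounts: pp0:3 pp1:1 pp2:1 pp3:1
Op 6: fork(P2) -> P3. 4 ppages; refcounts: pp0:4 pp1:1 pp2:1 pp3:2
Op 7: read(P3, v1) -> 178. No state change.
Op 8: write(P0, v1, 187). refcount(pp1)=1 -> write in place. 4 ppages; refcounts: pp0:4 pp1:1 pp2:1 pp3:2
Op 9: write(P2, v1, 129). refcount(pp3)=2>1 -> COPY to pp4. 5 ppages; refcounts: pp0:4 pp1:1 pp2:1 pp3:1 pp4:1
Op 10: write(P3, v0, 147). refcount(pp0)=4>1 -> COPY to pp5. 6 ppages; refcounts: pp0:3 pp1:1 pp2:1 pp3:1 pp4:1 pp5:1

yes yes no yes yes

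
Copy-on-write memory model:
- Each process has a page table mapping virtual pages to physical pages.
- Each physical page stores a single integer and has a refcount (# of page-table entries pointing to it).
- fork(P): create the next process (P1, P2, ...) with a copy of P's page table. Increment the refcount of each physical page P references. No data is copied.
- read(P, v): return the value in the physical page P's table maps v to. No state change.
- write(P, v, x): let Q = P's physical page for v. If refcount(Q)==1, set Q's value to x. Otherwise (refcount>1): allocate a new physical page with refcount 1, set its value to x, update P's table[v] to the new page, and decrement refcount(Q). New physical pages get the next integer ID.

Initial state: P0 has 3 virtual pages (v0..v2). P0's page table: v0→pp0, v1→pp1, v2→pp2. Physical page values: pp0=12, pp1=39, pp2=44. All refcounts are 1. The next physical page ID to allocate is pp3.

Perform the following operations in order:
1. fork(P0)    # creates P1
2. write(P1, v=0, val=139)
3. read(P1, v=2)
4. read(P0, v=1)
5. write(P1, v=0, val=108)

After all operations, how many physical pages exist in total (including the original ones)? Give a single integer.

Answer: 4

Derivation:
Op 1: fork(P0) -> P1. 3 ppages; refcounts: pp0:2 pp1:2 pp2:2
Op 2: write(P1, v0, 139). refcount(pp0)=2>1 -> COPY to pp3. 4 ppages; refcounts: pp0:1 pp1:2 pp2:2 pp3:1
Op 3: read(P1, v2) -> 44. No state change.
Op 4: read(P0, v1) -> 39. No state change.
Op 5: write(P1, v0, 108). refcount(pp3)=1 -> write in place. 4 ppages; refcounts: pp0:1 pp1:2 pp2:2 pp3:1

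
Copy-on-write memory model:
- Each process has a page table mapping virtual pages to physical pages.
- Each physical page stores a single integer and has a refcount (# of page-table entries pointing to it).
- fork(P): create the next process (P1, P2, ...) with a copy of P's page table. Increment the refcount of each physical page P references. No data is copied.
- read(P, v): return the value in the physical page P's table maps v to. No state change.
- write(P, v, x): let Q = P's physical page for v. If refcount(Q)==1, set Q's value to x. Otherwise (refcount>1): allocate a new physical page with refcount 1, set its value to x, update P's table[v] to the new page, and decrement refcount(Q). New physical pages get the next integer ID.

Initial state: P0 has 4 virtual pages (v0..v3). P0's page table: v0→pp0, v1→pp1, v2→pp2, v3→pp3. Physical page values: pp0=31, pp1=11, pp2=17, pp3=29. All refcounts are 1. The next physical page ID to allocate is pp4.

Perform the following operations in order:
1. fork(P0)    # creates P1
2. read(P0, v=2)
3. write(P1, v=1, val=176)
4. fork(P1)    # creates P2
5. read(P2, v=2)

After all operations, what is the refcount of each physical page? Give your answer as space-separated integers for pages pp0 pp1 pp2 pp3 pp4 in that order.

Answer: 3 1 3 3 2

Derivation:
Op 1: fork(P0) -> P1. 4 ppages; refcounts: pp0:2 pp1:2 pp2:2 pp3:2
Op 2: read(P0, v2) -> 17. No state change.
Op 3: write(P1, v1, 176). refcount(pp1)=2>1 -> COPY to pp4. 5 ppages; refcounts: pp0:2 pp1:1 pp2:2 pp3:2 pp4:1
Op 4: fork(P1) -> P2. 5 ppages; refcounts: pp0:3 pp1:1 pp2:3 pp3:3 pp4:2
Op 5: read(P2, v2) -> 17. No state change.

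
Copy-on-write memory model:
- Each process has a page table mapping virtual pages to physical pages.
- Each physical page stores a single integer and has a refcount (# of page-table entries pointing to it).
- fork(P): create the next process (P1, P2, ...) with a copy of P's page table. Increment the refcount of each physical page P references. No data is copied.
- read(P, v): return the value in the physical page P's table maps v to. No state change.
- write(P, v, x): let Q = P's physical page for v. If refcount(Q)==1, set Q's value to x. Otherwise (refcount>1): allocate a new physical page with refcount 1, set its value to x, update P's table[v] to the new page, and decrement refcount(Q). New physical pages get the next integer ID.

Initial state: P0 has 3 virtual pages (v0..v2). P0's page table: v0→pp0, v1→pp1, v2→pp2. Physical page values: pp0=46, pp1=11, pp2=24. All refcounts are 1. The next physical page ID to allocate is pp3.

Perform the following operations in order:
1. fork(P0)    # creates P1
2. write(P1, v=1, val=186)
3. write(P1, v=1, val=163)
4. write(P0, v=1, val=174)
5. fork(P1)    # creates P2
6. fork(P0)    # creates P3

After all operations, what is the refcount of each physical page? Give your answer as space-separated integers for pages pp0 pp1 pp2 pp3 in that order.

Answer: 4 2 4 2

Derivation:
Op 1: fork(P0) -> P1. 3 ppages; refcounts: pp0:2 pp1:2 pp2:2
Op 2: write(P1, v1, 186). refcount(pp1)=2>1 -> COPY to pp3. 4 ppages; refcounts: pp0:2 pp1:1 pp2:2 pp3:1
Op 3: write(P1, v1, 163). refcount(pp3)=1 -> write in place. 4 ppages; refcounts: pp0:2 pp1:1 pp2:2 pp3:1
Op 4: write(P0, v1, 174). refcount(pp1)=1 -> write in place. 4 ppages; refcounts: pp0:2 pp1:1 pp2:2 pp3:1
Op 5: fork(P1) -> P2. 4 ppages; refcounts: pp0:3 pp1:1 pp2:3 pp3:2
Op 6: fork(P0) -> P3. 4 ppages; refcounts: pp0:4 pp1:2 pp2:4 pp3:2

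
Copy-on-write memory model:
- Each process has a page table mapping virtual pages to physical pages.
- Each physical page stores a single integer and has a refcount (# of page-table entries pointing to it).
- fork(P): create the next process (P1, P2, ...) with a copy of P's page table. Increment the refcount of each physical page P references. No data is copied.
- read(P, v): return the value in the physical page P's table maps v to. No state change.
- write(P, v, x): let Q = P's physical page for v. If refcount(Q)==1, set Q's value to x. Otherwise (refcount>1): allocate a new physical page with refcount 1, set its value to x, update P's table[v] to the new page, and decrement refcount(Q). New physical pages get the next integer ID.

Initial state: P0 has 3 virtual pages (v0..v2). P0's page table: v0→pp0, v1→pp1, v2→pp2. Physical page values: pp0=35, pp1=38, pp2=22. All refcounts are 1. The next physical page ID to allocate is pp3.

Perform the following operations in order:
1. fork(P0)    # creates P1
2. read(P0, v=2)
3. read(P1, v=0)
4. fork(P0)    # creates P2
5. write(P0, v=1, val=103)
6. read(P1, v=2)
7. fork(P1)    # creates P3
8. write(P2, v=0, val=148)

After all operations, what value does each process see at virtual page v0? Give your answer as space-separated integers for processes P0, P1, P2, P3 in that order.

Op 1: fork(P0) -> P1. 3 ppages; refcounts: pp0:2 pp1:2 pp2:2
Op 2: read(P0, v2) -> 22. No state change.
Op 3: read(P1, v0) -> 35. No state change.
Op 4: fork(P0) -> P2. 3 ppages; refcounts: pp0:3 pp1:3 pp2:3
Op 5: write(P0, v1, 103). refcount(pp1)=3>1 -> COPY to pp3. 4 ppages; refcounts: pp0:3 pp1:2 pp2:3 pp3:1
Op 6: read(P1, v2) -> 22. No state change.
Op 7: fork(P1) -> P3. 4 ppages; refcounts: pp0:4 pp1:3 pp2:4 pp3:1
Op 8: write(P2, v0, 148). refcount(pp0)=4>1 -> COPY to pp4. 5 ppages; refcounts: pp0:3 pp1:3 pp2:4 pp3:1 pp4:1
P0: v0 -> pp0 = 35
P1: v0 -> pp0 = 35
P2: v0 -> pp4 = 148
P3: v0 -> pp0 = 35

Answer: 35 35 148 35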